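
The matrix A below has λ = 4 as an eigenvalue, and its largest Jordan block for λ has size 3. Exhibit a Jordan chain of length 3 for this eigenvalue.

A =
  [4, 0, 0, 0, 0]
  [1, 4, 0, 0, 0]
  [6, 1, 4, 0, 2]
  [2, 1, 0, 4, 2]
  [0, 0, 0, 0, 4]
A Jordan chain for λ = 4 of length 3:
v_1 = (0, 0, 1, 1, 0)ᵀ
v_2 = (0, 1, 6, 2, 0)ᵀ
v_3 = (1, 0, 0, 0, 0)ᵀ

Let N = A − (4)·I. We want v_3 with N^3 v_3 = 0 but N^2 v_3 ≠ 0; then v_{j-1} := N · v_j for j = 3, …, 2.

Pick v_3 = (1, 0, 0, 0, 0)ᵀ.
Then v_2 = N · v_3 = (0, 1, 6, 2, 0)ᵀ.
Then v_1 = N · v_2 = (0, 0, 1, 1, 0)ᵀ.

Sanity check: (A − (4)·I) v_1 = (0, 0, 0, 0, 0)ᵀ = 0. ✓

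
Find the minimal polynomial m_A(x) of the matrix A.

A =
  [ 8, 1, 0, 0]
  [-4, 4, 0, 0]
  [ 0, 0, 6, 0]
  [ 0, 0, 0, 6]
x^2 - 12*x + 36

The characteristic polynomial is χ_A(x) = (x - 6)^4, so the eigenvalues are known. The minimal polynomial is
  m_A(x) = Π_λ (x − λ)^{k_λ}
where k_λ is the size of the *largest* Jordan block for λ (equivalently, the smallest k with (A − λI)^k v = 0 for every generalised eigenvector v of λ).

  λ = 6: largest Jordan block has size 2, contributing (x − 6)^2

So m_A(x) = (x - 6)^2 = x^2 - 12*x + 36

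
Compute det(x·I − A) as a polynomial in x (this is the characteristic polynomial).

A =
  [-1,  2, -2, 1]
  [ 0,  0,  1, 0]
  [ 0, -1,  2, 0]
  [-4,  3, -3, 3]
x^4 - 4*x^3 + 6*x^2 - 4*x + 1

Expanding det(x·I − A) (e.g. by cofactor expansion or by noting that A is similar to its Jordan form J, which has the same characteristic polynomial as A) gives
  χ_A(x) = x^4 - 4*x^3 + 6*x^2 - 4*x + 1
which factors as (x - 1)^4. The eigenvalues (with algebraic multiplicities) are λ = 1 with multiplicity 4.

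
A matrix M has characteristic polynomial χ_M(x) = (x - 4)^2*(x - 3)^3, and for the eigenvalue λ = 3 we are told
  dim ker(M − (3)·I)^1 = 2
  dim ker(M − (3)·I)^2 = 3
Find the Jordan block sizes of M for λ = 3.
Block sizes for λ = 3: [2, 1]

From the dimensions of kernels of powers, the number of Jordan blocks of size at least j is d_j − d_{j−1} where d_j = dim ker(N^j) (with d_0 = 0). Computing the differences gives [2, 1].
The number of blocks of size exactly k is (#blocks of size ≥ k) − (#blocks of size ≥ k + 1), so the partition is: 1 block(s) of size 1, 1 block(s) of size 2.
In nonincreasing order the block sizes are [2, 1].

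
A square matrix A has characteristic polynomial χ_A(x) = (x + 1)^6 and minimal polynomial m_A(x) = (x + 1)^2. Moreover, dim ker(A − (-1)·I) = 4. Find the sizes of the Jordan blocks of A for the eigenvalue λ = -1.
Block sizes for λ = -1: [2, 2, 1, 1]

Step 1 — from the characteristic polynomial, algebraic multiplicity of λ = -1 is 6. From dim ker(A − (-1)·I) = 4, there are exactly 4 Jordan blocks for λ = -1.
Step 2 — from the minimal polynomial, the factor (x + 1)^2 tells us the largest block for λ = -1 has size 2.
Step 3 — with total size 6, 4 blocks, and largest block 2, the block sizes (in nonincreasing order) are [2, 2, 1, 1].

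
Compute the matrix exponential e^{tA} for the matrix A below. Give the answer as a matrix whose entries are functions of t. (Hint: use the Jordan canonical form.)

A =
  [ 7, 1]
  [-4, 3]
e^{tA} =
  [2*t*exp(5*t) + exp(5*t), t*exp(5*t)]
  [-4*t*exp(5*t), -2*t*exp(5*t) + exp(5*t)]

Strategy: write A = P · J · P⁻¹ where J is a Jordan canonical form, so e^{tA} = P · e^{tJ} · P⁻¹, and e^{tJ} can be computed block-by-block.

A has Jordan form
J =
  [5, 1]
  [0, 5]
(up to reordering of blocks).

Per-block formulas:
  For a 2×2 Jordan block J_2(5): exp(t · J_2(5)) = e^(5t)·(I + t·N), where N is the 2×2 nilpotent shift.

After assembling e^{tJ} and conjugating by P, we get:

e^{tA} =
  [2*t*exp(5*t) + exp(5*t), t*exp(5*t)]
  [-4*t*exp(5*t), -2*t*exp(5*t) + exp(5*t)]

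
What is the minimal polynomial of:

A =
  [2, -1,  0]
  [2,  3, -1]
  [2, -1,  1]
x^3 - 6*x^2 + 12*x - 8

The characteristic polynomial is χ_A(x) = (x - 2)^3, so the eigenvalues are known. The minimal polynomial is
  m_A(x) = Π_λ (x − λ)^{k_λ}
where k_λ is the size of the *largest* Jordan block for λ (equivalently, the smallest k with (A − λI)^k v = 0 for every generalised eigenvector v of λ).

  λ = 2: largest Jordan block has size 3, contributing (x − 2)^3

So m_A(x) = (x - 2)^3 = x^3 - 6*x^2 + 12*x - 8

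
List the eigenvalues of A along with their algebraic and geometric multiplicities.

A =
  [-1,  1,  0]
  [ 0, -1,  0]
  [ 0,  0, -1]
λ = -1: alg = 3, geom = 2

Step 1 — factor the characteristic polynomial to read off the algebraic multiplicities:
  χ_A(x) = (x + 1)^3

Step 2 — compute geometric multiplicities via the rank-nullity identity g(λ) = n − rank(A − λI):
  rank(A − (-1)·I) = 1, so dim ker(A − (-1)·I) = n − 1 = 2

Summary:
  λ = -1: algebraic multiplicity = 3, geometric multiplicity = 2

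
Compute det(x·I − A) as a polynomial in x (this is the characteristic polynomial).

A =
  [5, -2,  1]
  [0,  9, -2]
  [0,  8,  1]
x^3 - 15*x^2 + 75*x - 125

Expanding det(x·I − A) (e.g. by cofactor expansion or by noting that A is similar to its Jordan form J, which has the same characteristic polynomial as A) gives
  χ_A(x) = x^3 - 15*x^2 + 75*x - 125
which factors as (x - 5)^3. The eigenvalues (with algebraic multiplicities) are λ = 5 with multiplicity 3.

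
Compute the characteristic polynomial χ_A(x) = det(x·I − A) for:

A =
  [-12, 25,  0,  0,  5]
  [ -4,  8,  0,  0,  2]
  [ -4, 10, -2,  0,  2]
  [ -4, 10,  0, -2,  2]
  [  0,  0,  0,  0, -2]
x^5 + 10*x^4 + 40*x^3 + 80*x^2 + 80*x + 32

Expanding det(x·I − A) (e.g. by cofactor expansion or by noting that A is similar to its Jordan form J, which has the same characteristic polynomial as A) gives
  χ_A(x) = x^5 + 10*x^4 + 40*x^3 + 80*x^2 + 80*x + 32
which factors as (x + 2)^5. The eigenvalues (with algebraic multiplicities) are λ = -2 with multiplicity 5.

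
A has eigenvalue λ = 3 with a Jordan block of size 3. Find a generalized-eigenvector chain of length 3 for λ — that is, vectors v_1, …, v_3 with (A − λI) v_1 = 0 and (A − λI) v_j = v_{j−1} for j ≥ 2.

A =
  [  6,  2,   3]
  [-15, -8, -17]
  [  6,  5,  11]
A Jordan chain for λ = 3 of length 3:
v_1 = (-3, 18, -9)ᵀ
v_2 = (3, -15, 6)ᵀ
v_3 = (1, 0, 0)ᵀ

Let N = A − (3)·I. We want v_3 with N^3 v_3 = 0 but N^2 v_3 ≠ 0; then v_{j-1} := N · v_j for j = 3, …, 2.

Pick v_3 = (1, 0, 0)ᵀ.
Then v_2 = N · v_3 = (3, -15, 6)ᵀ.
Then v_1 = N · v_2 = (-3, 18, -9)ᵀ.

Sanity check: (A − (3)·I) v_1 = (0, 0, 0)ᵀ = 0. ✓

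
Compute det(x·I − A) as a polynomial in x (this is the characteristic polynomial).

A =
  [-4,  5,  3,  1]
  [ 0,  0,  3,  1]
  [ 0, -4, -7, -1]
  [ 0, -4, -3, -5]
x^4 + 16*x^3 + 96*x^2 + 256*x + 256

Expanding det(x·I − A) (e.g. by cofactor expansion or by noting that A is similar to its Jordan form J, which has the same characteristic polynomial as A) gives
  χ_A(x) = x^4 + 16*x^3 + 96*x^2 + 256*x + 256
which factors as (x + 4)^4. The eigenvalues (with algebraic multiplicities) are λ = -4 with multiplicity 4.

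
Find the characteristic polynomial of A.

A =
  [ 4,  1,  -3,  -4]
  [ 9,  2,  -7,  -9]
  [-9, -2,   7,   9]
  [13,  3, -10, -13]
x^4

Expanding det(x·I − A) (e.g. by cofactor expansion or by noting that A is similar to its Jordan form J, which has the same characteristic polynomial as A) gives
  χ_A(x) = x^4
which factors as x^4. The eigenvalues (with algebraic multiplicities) are λ = 0 with multiplicity 4.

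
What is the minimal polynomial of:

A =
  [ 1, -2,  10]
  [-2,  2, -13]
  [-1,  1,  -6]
x^3 + 3*x^2 + 3*x + 1

The characteristic polynomial is χ_A(x) = (x + 1)^3, so the eigenvalues are known. The minimal polynomial is
  m_A(x) = Π_λ (x − λ)^{k_λ}
where k_λ is the size of the *largest* Jordan block for λ (equivalently, the smallest k with (A − λI)^k v = 0 for every generalised eigenvector v of λ).

  λ = -1: largest Jordan block has size 3, contributing (x + 1)^3

So m_A(x) = (x + 1)^3 = x^3 + 3*x^2 + 3*x + 1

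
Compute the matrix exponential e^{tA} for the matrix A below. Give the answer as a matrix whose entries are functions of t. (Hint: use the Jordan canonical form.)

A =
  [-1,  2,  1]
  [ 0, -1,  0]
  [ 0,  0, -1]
e^{tA} =
  [exp(-t), 2*t*exp(-t), t*exp(-t)]
  [0, exp(-t), 0]
  [0, 0, exp(-t)]

Strategy: write A = P · J · P⁻¹ where J is a Jordan canonical form, so e^{tA} = P · e^{tJ} · P⁻¹, and e^{tJ} can be computed block-by-block.

A has Jordan form
J =
  [-1,  1,  0]
  [ 0, -1,  0]
  [ 0,  0, -1]
(up to reordering of blocks).

Per-block formulas:
  For a 2×2 Jordan block J_2(-1): exp(t · J_2(-1)) = e^(-1t)·(I + t·N), where N is the 2×2 nilpotent shift.
  For a 1×1 block at λ = -1: exp(t · [-1]) = [e^(-1t)].

After assembling e^{tJ} and conjugating by P, we get:

e^{tA} =
  [exp(-t), 2*t*exp(-t), t*exp(-t)]
  [0, exp(-t), 0]
  [0, 0, exp(-t)]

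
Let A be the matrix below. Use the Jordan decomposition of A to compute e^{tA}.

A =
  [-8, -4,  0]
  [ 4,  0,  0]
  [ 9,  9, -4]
e^{tA} =
  [-4*t*exp(-4*t) + exp(-4*t), -4*t*exp(-4*t), 0]
  [4*t*exp(-4*t), 4*t*exp(-4*t) + exp(-4*t), 0]
  [9*t*exp(-4*t), 9*t*exp(-4*t), exp(-4*t)]

Strategy: write A = P · J · P⁻¹ where J is a Jordan canonical form, so e^{tA} = P · e^{tJ} · P⁻¹, and e^{tJ} can be computed block-by-block.

A has Jordan form
J =
  [-4,  1,  0]
  [ 0, -4,  0]
  [ 0,  0, -4]
(up to reordering of blocks).

Per-block formulas:
  For a 1×1 block at λ = -4: exp(t · [-4]) = [e^(-4t)].
  For a 2×2 Jordan block J_2(-4): exp(t · J_2(-4)) = e^(-4t)·(I + t·N), where N is the 2×2 nilpotent shift.

After assembling e^{tJ} and conjugating by P, we get:

e^{tA} =
  [-4*t*exp(-4*t) + exp(-4*t), -4*t*exp(-4*t), 0]
  [4*t*exp(-4*t), 4*t*exp(-4*t) + exp(-4*t), 0]
  [9*t*exp(-4*t), 9*t*exp(-4*t), exp(-4*t)]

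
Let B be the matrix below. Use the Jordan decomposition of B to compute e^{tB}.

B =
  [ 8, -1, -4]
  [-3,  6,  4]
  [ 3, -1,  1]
e^{tB} =
  [3*t*exp(5*t) + exp(5*t), -t*exp(5*t), -4*t*exp(5*t)]
  [-3*t*exp(5*t), t*exp(5*t) + exp(5*t), 4*t*exp(5*t)]
  [3*t*exp(5*t), -t*exp(5*t), -4*t*exp(5*t) + exp(5*t)]

Strategy: write B = P · J · P⁻¹ where J is a Jordan canonical form, so e^{tB} = P · e^{tJ} · P⁻¹, and e^{tJ} can be computed block-by-block.

B has Jordan form
J =
  [5, 1, 0]
  [0, 5, 0]
  [0, 0, 5]
(up to reordering of blocks).

Per-block formulas:
  For a 2×2 Jordan block J_2(5): exp(t · J_2(5)) = e^(5t)·(I + t·N), where N is the 2×2 nilpotent shift.
  For a 1×1 block at λ = 5: exp(t · [5]) = [e^(5t)].

After assembling e^{tJ} and conjugating by P, we get:

e^{tB} =
  [3*t*exp(5*t) + exp(5*t), -t*exp(5*t), -4*t*exp(5*t)]
  [-3*t*exp(5*t), t*exp(5*t) + exp(5*t), 4*t*exp(5*t)]
  [3*t*exp(5*t), -t*exp(5*t), -4*t*exp(5*t) + exp(5*t)]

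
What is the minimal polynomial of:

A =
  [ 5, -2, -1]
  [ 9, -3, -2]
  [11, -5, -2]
x^3

The characteristic polynomial is χ_A(x) = x^3, so the eigenvalues are known. The minimal polynomial is
  m_A(x) = Π_λ (x − λ)^{k_λ}
where k_λ is the size of the *largest* Jordan block for λ (equivalently, the smallest k with (A − λI)^k v = 0 for every generalised eigenvector v of λ).

  λ = 0: largest Jordan block has size 3, contributing (x − 0)^3

So m_A(x) = x^3 = x^3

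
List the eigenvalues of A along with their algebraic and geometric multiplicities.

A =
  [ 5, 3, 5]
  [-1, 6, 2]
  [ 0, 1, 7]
λ = 6: alg = 3, geom = 1

Step 1 — factor the characteristic polynomial to read off the algebraic multiplicities:
  χ_A(x) = (x - 6)^3

Step 2 — compute geometric multiplicities via the rank-nullity identity g(λ) = n − rank(A − λI):
  rank(A − (6)·I) = 2, so dim ker(A − (6)·I) = n − 2 = 1

Summary:
  λ = 6: algebraic multiplicity = 3, geometric multiplicity = 1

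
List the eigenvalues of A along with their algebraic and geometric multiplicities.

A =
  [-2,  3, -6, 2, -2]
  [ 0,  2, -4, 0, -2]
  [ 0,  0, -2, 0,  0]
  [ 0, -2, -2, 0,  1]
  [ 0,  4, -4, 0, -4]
λ = -2: alg = 3, geom = 2; λ = 0: alg = 2, geom = 1

Step 1 — factor the characteristic polynomial to read off the algebraic multiplicities:
  χ_A(x) = x^2*(x + 2)^3

Step 2 — compute geometric multiplicities via the rank-nullity identity g(λ) = n − rank(A − λI):
  rank(A − (-2)·I) = 3, so dim ker(A − (-2)·I) = n − 3 = 2
  rank(A − (0)·I) = 4, so dim ker(A − (0)·I) = n − 4 = 1

Summary:
  λ = -2: algebraic multiplicity = 3, geometric multiplicity = 2
  λ = 0: algebraic multiplicity = 2, geometric multiplicity = 1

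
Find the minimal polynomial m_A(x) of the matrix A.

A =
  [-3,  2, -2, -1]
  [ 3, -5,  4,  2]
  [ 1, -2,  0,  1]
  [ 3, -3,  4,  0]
x^3 + 6*x^2 + 12*x + 8

The characteristic polynomial is χ_A(x) = (x + 2)^4, so the eigenvalues are known. The minimal polynomial is
  m_A(x) = Π_λ (x − λ)^{k_λ}
where k_λ is the size of the *largest* Jordan block for λ (equivalently, the smallest k with (A − λI)^k v = 0 for every generalised eigenvector v of λ).

  λ = -2: largest Jordan block has size 3, contributing (x + 2)^3

So m_A(x) = (x + 2)^3 = x^3 + 6*x^2 + 12*x + 8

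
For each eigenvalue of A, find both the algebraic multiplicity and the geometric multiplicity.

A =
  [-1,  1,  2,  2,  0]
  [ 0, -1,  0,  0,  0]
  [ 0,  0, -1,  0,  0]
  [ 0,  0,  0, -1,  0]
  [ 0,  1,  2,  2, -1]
λ = -1: alg = 5, geom = 4

Step 1 — factor the characteristic polynomial to read off the algebraic multiplicities:
  χ_A(x) = (x + 1)^5

Step 2 — compute geometric multiplicities via the rank-nullity identity g(λ) = n − rank(A − λI):
  rank(A − (-1)·I) = 1, so dim ker(A − (-1)·I) = n − 1 = 4

Summary:
  λ = -1: algebraic multiplicity = 5, geometric multiplicity = 4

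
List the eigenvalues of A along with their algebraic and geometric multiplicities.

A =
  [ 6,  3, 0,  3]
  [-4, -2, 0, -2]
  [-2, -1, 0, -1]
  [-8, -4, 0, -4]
λ = 0: alg = 4, geom = 3

Step 1 — factor the characteristic polynomial to read off the algebraic multiplicities:
  χ_A(x) = x^4

Step 2 — compute geometric multiplicities via the rank-nullity identity g(λ) = n − rank(A − λI):
  rank(A − (0)·I) = 1, so dim ker(A − (0)·I) = n − 1 = 3

Summary:
  λ = 0: algebraic multiplicity = 4, geometric multiplicity = 3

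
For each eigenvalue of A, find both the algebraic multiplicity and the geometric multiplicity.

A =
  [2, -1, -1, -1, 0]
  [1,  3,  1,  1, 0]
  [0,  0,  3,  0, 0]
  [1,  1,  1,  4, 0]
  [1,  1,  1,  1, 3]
λ = 3: alg = 5, geom = 3

Step 1 — factor the characteristic polynomial to read off the algebraic multiplicities:
  χ_A(x) = (x - 3)^5

Step 2 — compute geometric multiplicities via the rank-nullity identity g(λ) = n − rank(A − λI):
  rank(A − (3)·I) = 2, so dim ker(A − (3)·I) = n − 2 = 3

Summary:
  λ = 3: algebraic multiplicity = 5, geometric multiplicity = 3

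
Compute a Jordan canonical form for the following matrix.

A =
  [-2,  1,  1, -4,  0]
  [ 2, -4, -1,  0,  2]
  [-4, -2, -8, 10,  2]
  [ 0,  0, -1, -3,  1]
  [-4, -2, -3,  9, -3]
J_3(-4) ⊕ J_2(-4)

The characteristic polynomial is
  det(x·I − A) = x^5 + 20*x^4 + 160*x^3 + 640*x^2 + 1280*x + 1024 = (x + 4)^5

Eigenvalues and multiplicities (the geometric multiplicity of λ is n − rank(A − λI), which equals the number of Jordan blocks for λ):
  λ = -4: algebraic multiplicity = 5, geometric multiplicity = 2

Determining the block sizes for each eigenvalue:
  λ = -4: with am = 5 and gm = 2, the partition is not yet determined (e.g. several partitions of 5 into 2 parts exist). Let N = A − (-4)·I. Computing rank(N^1) = 3, rank(N^2) = 1, rank(N^3) = 0; the number of blocks of size ≥ j is rank(N^{j−1}) − rank(N^j), giving [2, 2, 1]. So we have 1 block(s) of size 3, 1 block(s) of size 2 → block sizes [3, 2]

Assembling the blocks gives a Jordan form
J =
  [-4,  1,  0,  0,  0]
  [ 0, -4,  1,  0,  0]
  [ 0,  0, -4,  0,  0]
  [ 0,  0,  0, -4,  1]
  [ 0,  0,  0,  0, -4]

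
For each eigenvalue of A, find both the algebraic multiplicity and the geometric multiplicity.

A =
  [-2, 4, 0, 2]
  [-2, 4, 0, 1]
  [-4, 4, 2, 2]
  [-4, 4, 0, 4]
λ = 2: alg = 4, geom = 3

Step 1 — factor the characteristic polynomial to read off the algebraic multiplicities:
  χ_A(x) = (x - 2)^4

Step 2 — compute geometric multiplicities via the rank-nullity identity g(λ) = n − rank(A − λI):
  rank(A − (2)·I) = 1, so dim ker(A − (2)·I) = n − 1 = 3

Summary:
  λ = 2: algebraic multiplicity = 4, geometric multiplicity = 3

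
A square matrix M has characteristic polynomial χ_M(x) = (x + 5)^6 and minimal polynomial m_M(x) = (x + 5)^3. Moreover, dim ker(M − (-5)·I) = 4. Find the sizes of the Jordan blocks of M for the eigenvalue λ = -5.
Block sizes for λ = -5: [3, 1, 1, 1]

Step 1 — from the characteristic polynomial, algebraic multiplicity of λ = -5 is 6. From dim ker(M − (-5)·I) = 4, there are exactly 4 Jordan blocks for λ = -5.
Step 2 — from the minimal polynomial, the factor (x + 5)^3 tells us the largest block for λ = -5 has size 3.
Step 3 — with total size 6, 4 blocks, and largest block 3, the block sizes (in nonincreasing order) are [3, 1, 1, 1].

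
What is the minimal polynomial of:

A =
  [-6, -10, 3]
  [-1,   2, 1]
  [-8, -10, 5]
x^3 - x^2 - 8*x + 12

The characteristic polynomial is χ_A(x) = (x - 2)^2*(x + 3), so the eigenvalues are known. The minimal polynomial is
  m_A(x) = Π_λ (x − λ)^{k_λ}
where k_λ is the size of the *largest* Jordan block for λ (equivalently, the smallest k with (A − λI)^k v = 0 for every generalised eigenvector v of λ).

  λ = -3: largest Jordan block has size 1, contributing (x + 3)
  λ = 2: largest Jordan block has size 2, contributing (x − 2)^2

So m_A(x) = (x - 2)^2*(x + 3) = x^3 - x^2 - 8*x + 12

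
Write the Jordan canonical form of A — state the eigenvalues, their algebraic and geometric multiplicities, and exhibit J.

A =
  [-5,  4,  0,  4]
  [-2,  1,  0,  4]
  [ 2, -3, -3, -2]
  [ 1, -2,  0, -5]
J_2(-3) ⊕ J_2(-3)

The characteristic polynomial is
  det(x·I − A) = x^4 + 12*x^3 + 54*x^2 + 108*x + 81 = (x + 3)^4

Eigenvalues and multiplicities (the geometric multiplicity of λ is n − rank(A − λI), which equals the number of Jordan blocks for λ):
  λ = -3: algebraic multiplicity = 4, geometric multiplicity = 2

Determining the block sizes for each eigenvalue:
  λ = -3: with am = 4 and gm = 2, the partition is not yet determined (e.g. several partitions of 4 into 2 parts exist). Let N = A − (-3)·I. Computing rank(N^1) = 2, rank(N^2) = 0; the number of blocks of size ≥ j is rank(N^{j−1}) − rank(N^j), giving [2, 2]. So we have 2 block(s) of size 2 → block sizes [2, 2]

Assembling the blocks gives a Jordan form
J =
  [-3,  1,  0,  0]
  [ 0, -3,  0,  0]
  [ 0,  0, -3,  1]
  [ 0,  0,  0, -3]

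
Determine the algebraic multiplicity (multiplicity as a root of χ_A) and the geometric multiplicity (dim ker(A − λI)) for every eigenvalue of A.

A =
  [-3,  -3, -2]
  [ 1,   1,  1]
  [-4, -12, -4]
λ = -2: alg = 3, geom = 1

Step 1 — factor the characteristic polynomial to read off the algebraic multiplicities:
  χ_A(x) = (x + 2)^3

Step 2 — compute geometric multiplicities via the rank-nullity identity g(λ) = n − rank(A − λI):
  rank(A − (-2)·I) = 2, so dim ker(A − (-2)·I) = n − 2 = 1

Summary:
  λ = -2: algebraic multiplicity = 3, geometric multiplicity = 1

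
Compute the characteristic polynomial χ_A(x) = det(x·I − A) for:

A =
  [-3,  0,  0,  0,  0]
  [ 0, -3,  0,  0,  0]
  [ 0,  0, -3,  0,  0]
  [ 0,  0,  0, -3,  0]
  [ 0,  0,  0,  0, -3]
x^5 + 15*x^4 + 90*x^3 + 270*x^2 + 405*x + 243

Expanding det(x·I − A) (e.g. by cofactor expansion or by noting that A is similar to its Jordan form J, which has the same characteristic polynomial as A) gives
  χ_A(x) = x^5 + 15*x^4 + 90*x^3 + 270*x^2 + 405*x + 243
which factors as (x + 3)^5. The eigenvalues (with algebraic multiplicities) are λ = -3 with multiplicity 5.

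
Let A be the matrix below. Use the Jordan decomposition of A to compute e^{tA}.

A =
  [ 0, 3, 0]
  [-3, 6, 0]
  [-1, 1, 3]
e^{tA} =
  [-3*t*exp(3*t) + exp(3*t), 3*t*exp(3*t), 0]
  [-3*t*exp(3*t), 3*t*exp(3*t) + exp(3*t), 0]
  [-t*exp(3*t), t*exp(3*t), exp(3*t)]

Strategy: write A = P · J · P⁻¹ where J is a Jordan canonical form, so e^{tA} = P · e^{tJ} · P⁻¹, and e^{tJ} can be computed block-by-block.

A has Jordan form
J =
  [3, 1, 0]
  [0, 3, 0]
  [0, 0, 3]
(up to reordering of blocks).

Per-block formulas:
  For a 1×1 block at λ = 3: exp(t · [3]) = [e^(3t)].
  For a 2×2 Jordan block J_2(3): exp(t · J_2(3)) = e^(3t)·(I + t·N), where N is the 2×2 nilpotent shift.

After assembling e^{tJ} and conjugating by P, we get:

e^{tA} =
  [-3*t*exp(3*t) + exp(3*t), 3*t*exp(3*t), 0]
  [-3*t*exp(3*t), 3*t*exp(3*t) + exp(3*t), 0]
  [-t*exp(3*t), t*exp(3*t), exp(3*t)]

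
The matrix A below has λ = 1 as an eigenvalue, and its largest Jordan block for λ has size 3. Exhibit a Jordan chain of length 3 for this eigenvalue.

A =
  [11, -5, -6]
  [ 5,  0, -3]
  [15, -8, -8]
A Jordan chain for λ = 1 of length 3:
v_1 = (-15, 0, -25)ᵀ
v_2 = (10, 5, 15)ᵀ
v_3 = (1, 0, 0)ᵀ

Let N = A − (1)·I. We want v_3 with N^3 v_3 = 0 but N^2 v_3 ≠ 0; then v_{j-1} := N · v_j for j = 3, …, 2.

Pick v_3 = (1, 0, 0)ᵀ.
Then v_2 = N · v_3 = (10, 5, 15)ᵀ.
Then v_1 = N · v_2 = (-15, 0, -25)ᵀ.

Sanity check: (A − (1)·I) v_1 = (0, 0, 0)ᵀ = 0. ✓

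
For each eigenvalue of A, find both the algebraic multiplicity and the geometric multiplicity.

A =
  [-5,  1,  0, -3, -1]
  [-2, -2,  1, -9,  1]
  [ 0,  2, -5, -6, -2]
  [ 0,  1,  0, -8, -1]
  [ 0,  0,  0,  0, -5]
λ = -5: alg = 5, geom = 3

Step 1 — factor the characteristic polynomial to read off the algebraic multiplicities:
  χ_A(x) = (x + 5)^5

Step 2 — compute geometric multiplicities via the rank-nullity identity g(λ) = n − rank(A − λI):
  rank(A − (-5)·I) = 2, so dim ker(A − (-5)·I) = n − 2 = 3

Summary:
  λ = -5: algebraic multiplicity = 5, geometric multiplicity = 3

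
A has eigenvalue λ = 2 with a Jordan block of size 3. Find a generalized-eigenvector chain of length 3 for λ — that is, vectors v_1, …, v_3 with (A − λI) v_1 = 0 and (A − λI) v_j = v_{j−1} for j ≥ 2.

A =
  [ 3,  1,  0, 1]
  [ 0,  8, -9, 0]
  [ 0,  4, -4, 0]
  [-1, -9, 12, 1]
A Jordan chain for λ = 2 of length 3:
v_1 = (-2, 0, 0, 2)ᵀ
v_2 = (1, 6, 4, -9)ᵀ
v_3 = (0, 1, 0, 0)ᵀ

Let N = A − (2)·I. We want v_3 with N^3 v_3 = 0 but N^2 v_3 ≠ 0; then v_{j-1} := N · v_j for j = 3, …, 2.

Pick v_3 = (0, 1, 0, 0)ᵀ.
Then v_2 = N · v_3 = (1, 6, 4, -9)ᵀ.
Then v_1 = N · v_2 = (-2, 0, 0, 2)ᵀ.

Sanity check: (A − (2)·I) v_1 = (0, 0, 0, 0)ᵀ = 0. ✓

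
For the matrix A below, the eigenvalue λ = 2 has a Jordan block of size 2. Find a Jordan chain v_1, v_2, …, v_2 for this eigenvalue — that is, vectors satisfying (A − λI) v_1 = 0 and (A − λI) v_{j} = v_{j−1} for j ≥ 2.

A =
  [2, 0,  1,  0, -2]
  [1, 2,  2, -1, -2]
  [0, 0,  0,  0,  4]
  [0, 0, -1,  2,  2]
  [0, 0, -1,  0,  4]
A Jordan chain for λ = 2 of length 2:
v_1 = (0, 1, 0, 0, 0)ᵀ
v_2 = (1, 0, 0, 0, 0)ᵀ

Let N = A − (2)·I. We want v_2 with N^2 v_2 = 0 but N^1 v_2 ≠ 0; then v_{j-1} := N · v_j for j = 2, …, 2.

Pick v_2 = (1, 0, 0, 0, 0)ᵀ.
Then v_1 = N · v_2 = (0, 1, 0, 0, 0)ᵀ.

Sanity check: (A − (2)·I) v_1 = (0, 0, 0, 0, 0)ᵀ = 0. ✓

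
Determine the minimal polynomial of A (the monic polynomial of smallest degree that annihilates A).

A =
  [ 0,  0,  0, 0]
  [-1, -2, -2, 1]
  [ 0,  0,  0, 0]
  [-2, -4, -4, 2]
x^2

The characteristic polynomial is χ_A(x) = x^4, so the eigenvalues are known. The minimal polynomial is
  m_A(x) = Π_λ (x − λ)^{k_λ}
where k_λ is the size of the *largest* Jordan block for λ (equivalently, the smallest k with (A − λI)^k v = 0 for every generalised eigenvector v of λ).

  λ = 0: largest Jordan block has size 2, contributing (x − 0)^2

So m_A(x) = x^2 = x^2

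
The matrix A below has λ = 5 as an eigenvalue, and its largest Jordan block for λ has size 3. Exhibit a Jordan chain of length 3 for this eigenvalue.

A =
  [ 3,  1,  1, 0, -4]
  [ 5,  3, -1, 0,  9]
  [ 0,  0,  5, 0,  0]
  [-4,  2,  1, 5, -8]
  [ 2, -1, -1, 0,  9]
A Jordan chain for λ = 5 of length 3:
v_1 = (1, -2, 0, 2, -1)ᵀ
v_2 = (-2, 5, 0, -4, 2)ᵀ
v_3 = (1, 0, 0, 0, 0)ᵀ

Let N = A − (5)·I. We want v_3 with N^3 v_3 = 0 but N^2 v_3 ≠ 0; then v_{j-1} := N · v_j for j = 3, …, 2.

Pick v_3 = (1, 0, 0, 0, 0)ᵀ.
Then v_2 = N · v_3 = (-2, 5, 0, -4, 2)ᵀ.
Then v_1 = N · v_2 = (1, -2, 0, 2, -1)ᵀ.

Sanity check: (A − (5)·I) v_1 = (0, 0, 0, 0, 0)ᵀ = 0. ✓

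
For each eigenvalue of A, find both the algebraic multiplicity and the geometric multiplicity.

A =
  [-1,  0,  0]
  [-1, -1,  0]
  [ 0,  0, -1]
λ = -1: alg = 3, geom = 2

Step 1 — factor the characteristic polynomial to read off the algebraic multiplicities:
  χ_A(x) = (x + 1)^3

Step 2 — compute geometric multiplicities via the rank-nullity identity g(λ) = n − rank(A − λI):
  rank(A − (-1)·I) = 1, so dim ker(A − (-1)·I) = n − 1 = 2

Summary:
  λ = -1: algebraic multiplicity = 3, geometric multiplicity = 2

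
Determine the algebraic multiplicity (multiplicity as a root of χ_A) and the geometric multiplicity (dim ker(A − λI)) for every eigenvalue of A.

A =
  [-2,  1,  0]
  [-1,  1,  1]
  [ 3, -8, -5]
λ = -2: alg = 3, geom = 1

Step 1 — factor the characteristic polynomial to read off the algebraic multiplicities:
  χ_A(x) = (x + 2)^3

Step 2 — compute geometric multiplicities via the rank-nullity identity g(λ) = n − rank(A − λI):
  rank(A − (-2)·I) = 2, so dim ker(A − (-2)·I) = n − 2 = 1

Summary:
  λ = -2: algebraic multiplicity = 3, geometric multiplicity = 1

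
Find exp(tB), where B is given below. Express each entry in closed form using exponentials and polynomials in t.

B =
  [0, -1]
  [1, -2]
e^{tB} =
  [t*exp(-t) + exp(-t), -t*exp(-t)]
  [t*exp(-t), -t*exp(-t) + exp(-t)]

Strategy: write B = P · J · P⁻¹ where J is a Jordan canonical form, so e^{tB} = P · e^{tJ} · P⁻¹, and e^{tJ} can be computed block-by-block.

B has Jordan form
J =
  [-1,  1]
  [ 0, -1]
(up to reordering of blocks).

Per-block formulas:
  For a 2×2 Jordan block J_2(-1): exp(t · J_2(-1)) = e^(-1t)·(I + t·N), where N is the 2×2 nilpotent shift.

After assembling e^{tJ} and conjugating by P, we get:

e^{tB} =
  [t*exp(-t) + exp(-t), -t*exp(-t)]
  [t*exp(-t), -t*exp(-t) + exp(-t)]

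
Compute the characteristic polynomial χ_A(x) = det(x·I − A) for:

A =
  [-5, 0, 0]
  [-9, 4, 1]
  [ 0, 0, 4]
x^3 - 3*x^2 - 24*x + 80

Expanding det(x·I − A) (e.g. by cofactor expansion or by noting that A is similar to its Jordan form J, which has the same characteristic polynomial as A) gives
  χ_A(x) = x^3 - 3*x^2 - 24*x + 80
which factors as (x - 4)^2*(x + 5). The eigenvalues (with algebraic multiplicities) are λ = -5 with multiplicity 1, λ = 4 with multiplicity 2.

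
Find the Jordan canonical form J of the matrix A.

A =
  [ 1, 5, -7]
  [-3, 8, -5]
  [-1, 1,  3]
J_3(4)

The characteristic polynomial is
  det(x·I − A) = x^3 - 12*x^2 + 48*x - 64 = (x - 4)^3

Eigenvalues and multiplicities (the geometric multiplicity of λ is n − rank(A − λI), which equals the number of Jordan blocks for λ):
  λ = 4: algebraic multiplicity = 3, geometric multiplicity = 1

Determining the block sizes for each eigenvalue:
  λ = 4: one block (gm = 1), so the single block has size am = 3 → block sizes [3]

Assembling the blocks gives a Jordan form
J =
  [4, 1, 0]
  [0, 4, 1]
  [0, 0, 4]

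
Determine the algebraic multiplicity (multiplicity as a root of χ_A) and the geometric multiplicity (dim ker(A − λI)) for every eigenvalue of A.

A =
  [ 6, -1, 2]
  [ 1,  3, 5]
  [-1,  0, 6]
λ = 5: alg = 3, geom = 1

Step 1 — factor the characteristic polynomial to read off the algebraic multiplicities:
  χ_A(x) = (x - 5)^3

Step 2 — compute geometric multiplicities via the rank-nullity identity g(λ) = n − rank(A − λI):
  rank(A − (5)·I) = 2, so dim ker(A − (5)·I) = n − 2 = 1

Summary:
  λ = 5: algebraic multiplicity = 3, geometric multiplicity = 1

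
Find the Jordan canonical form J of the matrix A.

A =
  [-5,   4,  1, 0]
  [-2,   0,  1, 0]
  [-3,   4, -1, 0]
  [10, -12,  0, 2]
J_3(-2) ⊕ J_1(2)

The characteristic polynomial is
  det(x·I − A) = x^4 + 4*x^3 - 16*x - 16 = (x - 2)*(x + 2)^3

Eigenvalues and multiplicities (the geometric multiplicity of λ is n − rank(A − λI), which equals the number of Jordan blocks for λ):
  λ = -2: algebraic multiplicity = 3, geometric multiplicity = 1
  λ = 2: algebraic multiplicity = 1, geometric multiplicity = 1

Determining the block sizes for each eigenvalue:
  λ = -2: one block (gm = 1), so the single block has size am = 3 → block sizes [3]
  λ = 2: one block (gm = 1), so the single block has size am = 1 → block sizes [1]

Assembling the blocks gives a Jordan form
J =
  [-2,  1,  0, 0]
  [ 0, -2,  1, 0]
  [ 0,  0, -2, 0]
  [ 0,  0,  0, 2]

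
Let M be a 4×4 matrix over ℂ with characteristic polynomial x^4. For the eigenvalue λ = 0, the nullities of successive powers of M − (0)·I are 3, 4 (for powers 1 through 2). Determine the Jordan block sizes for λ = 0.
Block sizes for λ = 0: [2, 1, 1]

From the dimensions of kernels of powers, the number of Jordan blocks of size at least j is d_j − d_{j−1} where d_j = dim ker(N^j) (with d_0 = 0). Computing the differences gives [3, 1].
The number of blocks of size exactly k is (#blocks of size ≥ k) − (#blocks of size ≥ k + 1), so the partition is: 2 block(s) of size 1, 1 block(s) of size 2.
In nonincreasing order the block sizes are [2, 1, 1].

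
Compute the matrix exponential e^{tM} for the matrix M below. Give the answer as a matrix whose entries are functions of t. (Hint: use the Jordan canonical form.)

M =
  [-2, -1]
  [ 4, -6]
e^{tM} =
  [2*t*exp(-4*t) + exp(-4*t), -t*exp(-4*t)]
  [4*t*exp(-4*t), -2*t*exp(-4*t) + exp(-4*t)]

Strategy: write M = P · J · P⁻¹ where J is a Jordan canonical form, so e^{tM} = P · e^{tJ} · P⁻¹, and e^{tJ} can be computed block-by-block.

M has Jordan form
J =
  [-4,  1]
  [ 0, -4]
(up to reordering of blocks).

Per-block formulas:
  For a 2×2 Jordan block J_2(-4): exp(t · J_2(-4)) = e^(-4t)·(I + t·N), where N is the 2×2 nilpotent shift.

After assembling e^{tJ} and conjugating by P, we get:

e^{tM} =
  [2*t*exp(-4*t) + exp(-4*t), -t*exp(-4*t)]
  [4*t*exp(-4*t), -2*t*exp(-4*t) + exp(-4*t)]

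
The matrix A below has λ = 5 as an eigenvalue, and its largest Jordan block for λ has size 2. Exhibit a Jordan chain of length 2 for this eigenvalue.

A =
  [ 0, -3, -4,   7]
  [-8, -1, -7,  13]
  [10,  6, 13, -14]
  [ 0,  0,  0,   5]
A Jordan chain for λ = 5 of length 2:
v_1 = (-2, -2, 4, 0)ᵀ
v_2 = (1, -1, 0, 0)ᵀ

Let N = A − (5)·I. We want v_2 with N^2 v_2 = 0 but N^1 v_2 ≠ 0; then v_{j-1} := N · v_j for j = 2, …, 2.

Pick v_2 = (1, -1, 0, 0)ᵀ.
Then v_1 = N · v_2 = (-2, -2, 4, 0)ᵀ.

Sanity check: (A − (5)·I) v_1 = (0, 0, 0, 0)ᵀ = 0. ✓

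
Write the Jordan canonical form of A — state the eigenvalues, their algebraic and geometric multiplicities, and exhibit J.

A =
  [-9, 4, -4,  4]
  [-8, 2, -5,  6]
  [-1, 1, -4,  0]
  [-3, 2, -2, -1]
J_3(-3) ⊕ J_1(-3)

The characteristic polynomial is
  det(x·I − A) = x^4 + 12*x^3 + 54*x^2 + 108*x + 81 = (x + 3)^4

Eigenvalues and multiplicities (the geometric multiplicity of λ is n − rank(A − λI), which equals the number of Jordan blocks for λ):
  λ = -3: algebraic multiplicity = 4, geometric multiplicity = 2

Determining the block sizes for each eigenvalue:
  λ = -3: with am = 4 and gm = 2, the partition is not yet determined (e.g. several partitions of 4 into 2 parts exist). Let N = A − (-3)·I. Computing rank(N^1) = 2, rank(N^2) = 1, rank(N^3) = 0; the number of blocks of size ≥ j is rank(N^{j−1}) − rank(N^j), giving [2, 1, 1]. So we have 1 block(s) of size 3, 1 block(s) of size 1 → block sizes [3, 1]

Assembling the blocks gives a Jordan form
J =
  [-3,  1,  0,  0]
  [ 0, -3,  1,  0]
  [ 0,  0, -3,  0]
  [ 0,  0,  0, -3]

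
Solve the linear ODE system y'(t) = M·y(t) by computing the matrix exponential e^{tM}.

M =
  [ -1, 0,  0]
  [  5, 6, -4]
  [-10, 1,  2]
e^{tM} =
  [exp(-t), 0, 0]
  [10*t*exp(4*t) - exp(4*t) + exp(-t), 2*t*exp(4*t) + exp(4*t), -4*t*exp(4*t)]
  [5*t*exp(4*t) - 3*exp(4*t) + 3*exp(-t), t*exp(4*t), -2*t*exp(4*t) + exp(4*t)]

Strategy: write M = P · J · P⁻¹ where J is a Jordan canonical form, so e^{tM} = P · e^{tJ} · P⁻¹, and e^{tJ} can be computed block-by-block.

M has Jordan form
J =
  [-1, 0, 0]
  [ 0, 4, 1]
  [ 0, 0, 4]
(up to reordering of blocks).

Per-block formulas:
  For a 1×1 block at λ = -1: exp(t · [-1]) = [e^(-1t)].
  For a 2×2 Jordan block J_2(4): exp(t · J_2(4)) = e^(4t)·(I + t·N), where N is the 2×2 nilpotent shift.

After assembling e^{tJ} and conjugating by P, we get:

e^{tM} =
  [exp(-t), 0, 0]
  [10*t*exp(4*t) - exp(4*t) + exp(-t), 2*t*exp(4*t) + exp(4*t), -4*t*exp(4*t)]
  [5*t*exp(4*t) - 3*exp(4*t) + 3*exp(-t), t*exp(4*t), -2*t*exp(4*t) + exp(4*t)]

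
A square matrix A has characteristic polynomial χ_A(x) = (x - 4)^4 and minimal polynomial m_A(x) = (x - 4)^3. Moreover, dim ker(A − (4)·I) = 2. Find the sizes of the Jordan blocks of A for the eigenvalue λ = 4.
Block sizes for λ = 4: [3, 1]

Step 1 — from the characteristic polynomial, algebraic multiplicity of λ = 4 is 4. From dim ker(A − (4)·I) = 2, there are exactly 2 Jordan blocks for λ = 4.
Step 2 — from the minimal polynomial, the factor (x − 4)^3 tells us the largest block for λ = 4 has size 3.
Step 3 — with total size 4, 2 blocks, and largest block 3, the block sizes (in nonincreasing order) are [3, 1].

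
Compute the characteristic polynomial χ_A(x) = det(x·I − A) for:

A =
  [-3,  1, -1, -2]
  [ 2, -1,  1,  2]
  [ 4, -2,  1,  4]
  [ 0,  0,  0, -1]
x^4 + 4*x^3 + 6*x^2 + 4*x + 1

Expanding det(x·I − A) (e.g. by cofactor expansion or by noting that A is similar to its Jordan form J, which has the same characteristic polynomial as A) gives
  χ_A(x) = x^4 + 4*x^3 + 6*x^2 + 4*x + 1
which factors as (x + 1)^4. The eigenvalues (with algebraic multiplicities) are λ = -1 with multiplicity 4.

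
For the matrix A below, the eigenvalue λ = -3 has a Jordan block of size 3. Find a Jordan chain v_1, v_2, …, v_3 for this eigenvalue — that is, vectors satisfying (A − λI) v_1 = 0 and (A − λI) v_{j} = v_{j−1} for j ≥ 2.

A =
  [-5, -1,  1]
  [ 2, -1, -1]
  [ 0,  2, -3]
A Jordan chain for λ = -3 of length 3:
v_1 = (2, 0, 4)ᵀ
v_2 = (-2, 2, 0)ᵀ
v_3 = (1, 0, 0)ᵀ

Let N = A − (-3)·I. We want v_3 with N^3 v_3 = 0 but N^2 v_3 ≠ 0; then v_{j-1} := N · v_j for j = 3, …, 2.

Pick v_3 = (1, 0, 0)ᵀ.
Then v_2 = N · v_3 = (-2, 2, 0)ᵀ.
Then v_1 = N · v_2 = (2, 0, 4)ᵀ.

Sanity check: (A − (-3)·I) v_1 = (0, 0, 0)ᵀ = 0. ✓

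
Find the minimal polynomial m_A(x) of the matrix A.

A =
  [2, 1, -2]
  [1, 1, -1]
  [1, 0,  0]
x^3 - 3*x^2 + 3*x - 1

The characteristic polynomial is χ_A(x) = (x - 1)^3, so the eigenvalues are known. The minimal polynomial is
  m_A(x) = Π_λ (x − λ)^{k_λ}
where k_λ is the size of the *largest* Jordan block for λ (equivalently, the smallest k with (A − λI)^k v = 0 for every generalised eigenvector v of λ).

  λ = 1: largest Jordan block has size 3, contributing (x − 1)^3

So m_A(x) = (x - 1)^3 = x^3 - 3*x^2 + 3*x - 1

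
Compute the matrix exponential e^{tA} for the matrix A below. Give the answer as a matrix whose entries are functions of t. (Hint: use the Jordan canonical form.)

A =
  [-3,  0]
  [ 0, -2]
e^{tA} =
  [exp(-3*t), 0]
  [0, exp(-2*t)]

Strategy: write A = P · J · P⁻¹ where J is a Jordan canonical form, so e^{tA} = P · e^{tJ} · P⁻¹, and e^{tJ} can be computed block-by-block.

A has Jordan form
J =
  [-3,  0]
  [ 0, -2]
(up to reordering of blocks).

Per-block formulas:
  For a 1×1 block at λ = -3: exp(t · [-3]) = [e^(-3t)].
  For a 1×1 block at λ = -2: exp(t · [-2]) = [e^(-2t)].

After assembling e^{tJ} and conjugating by P, we get:

e^{tA} =
  [exp(-3*t), 0]
  [0, exp(-2*t)]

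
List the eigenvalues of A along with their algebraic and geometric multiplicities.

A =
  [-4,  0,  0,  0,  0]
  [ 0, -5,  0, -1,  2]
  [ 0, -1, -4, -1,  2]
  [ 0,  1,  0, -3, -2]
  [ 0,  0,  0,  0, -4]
λ = -4: alg = 5, geom = 4

Step 1 — factor the characteristic polynomial to read off the algebraic multiplicities:
  χ_A(x) = (x + 4)^5

Step 2 — compute geometric multiplicities via the rank-nullity identity g(λ) = n − rank(A − λI):
  rank(A − (-4)·I) = 1, so dim ker(A − (-4)·I) = n − 1 = 4

Summary:
  λ = -4: algebraic multiplicity = 5, geometric multiplicity = 4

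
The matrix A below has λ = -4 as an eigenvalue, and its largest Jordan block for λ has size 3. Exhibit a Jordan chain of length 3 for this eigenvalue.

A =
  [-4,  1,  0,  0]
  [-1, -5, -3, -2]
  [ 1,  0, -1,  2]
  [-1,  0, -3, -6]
A Jordan chain for λ = -4 of length 3:
v_1 = (-1, 0, 1, -1)ᵀ
v_2 = (0, -1, 1, -1)ᵀ
v_3 = (1, 0, 0, 0)ᵀ

Let N = A − (-4)·I. We want v_3 with N^3 v_3 = 0 but N^2 v_3 ≠ 0; then v_{j-1} := N · v_j for j = 3, …, 2.

Pick v_3 = (1, 0, 0, 0)ᵀ.
Then v_2 = N · v_3 = (0, -1, 1, -1)ᵀ.
Then v_1 = N · v_2 = (-1, 0, 1, -1)ᵀ.

Sanity check: (A − (-4)·I) v_1 = (0, 0, 0, 0)ᵀ = 0. ✓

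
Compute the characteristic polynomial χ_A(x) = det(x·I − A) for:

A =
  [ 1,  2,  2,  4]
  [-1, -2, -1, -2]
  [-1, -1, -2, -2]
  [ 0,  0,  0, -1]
x^4 + 4*x^3 + 6*x^2 + 4*x + 1

Expanding det(x·I − A) (e.g. by cofactor expansion or by noting that A is similar to its Jordan form J, which has the same characteristic polynomial as A) gives
  χ_A(x) = x^4 + 4*x^3 + 6*x^2 + 4*x + 1
which factors as (x + 1)^4. The eigenvalues (with algebraic multiplicities) are λ = -1 with multiplicity 4.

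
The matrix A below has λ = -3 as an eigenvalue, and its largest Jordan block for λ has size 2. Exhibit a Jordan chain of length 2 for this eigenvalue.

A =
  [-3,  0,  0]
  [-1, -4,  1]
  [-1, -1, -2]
A Jordan chain for λ = -3 of length 2:
v_1 = (0, -1, -1)ᵀ
v_2 = (1, 0, 0)ᵀ

Let N = A − (-3)·I. We want v_2 with N^2 v_2 = 0 but N^1 v_2 ≠ 0; then v_{j-1} := N · v_j for j = 2, …, 2.

Pick v_2 = (1, 0, 0)ᵀ.
Then v_1 = N · v_2 = (0, -1, -1)ᵀ.

Sanity check: (A − (-3)·I) v_1 = (0, 0, 0)ᵀ = 0. ✓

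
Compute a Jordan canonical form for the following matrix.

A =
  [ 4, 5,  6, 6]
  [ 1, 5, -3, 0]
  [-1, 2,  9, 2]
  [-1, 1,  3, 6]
J_3(6) ⊕ J_1(6)

The characteristic polynomial is
  det(x·I − A) = x^4 - 24*x^3 + 216*x^2 - 864*x + 1296 = (x - 6)^4

Eigenvalues and multiplicities (the geometric multiplicity of λ is n − rank(A − λI), which equals the number of Jordan blocks for λ):
  λ = 6: algebraic multiplicity = 4, geometric multiplicity = 2

Determining the block sizes for each eigenvalue:
  λ = 6: with am = 4 and gm = 2, the partition is not yet determined (e.g. several partitions of 4 into 2 parts exist). Let N = A − (6)·I. Computing rank(N^1) = 2, rank(N^2) = 1, rank(N^3) = 0; the number of blocks of size ≥ j is rank(N^{j−1}) − rank(N^j), giving [2, 1, 1]. So we have 1 block(s) of size 3, 1 block(s) of size 1 → block sizes [3, 1]

Assembling the blocks gives a Jordan form
J =
  [6, 1, 0, 0]
  [0, 6, 1, 0]
  [0, 0, 6, 0]
  [0, 0, 0, 6]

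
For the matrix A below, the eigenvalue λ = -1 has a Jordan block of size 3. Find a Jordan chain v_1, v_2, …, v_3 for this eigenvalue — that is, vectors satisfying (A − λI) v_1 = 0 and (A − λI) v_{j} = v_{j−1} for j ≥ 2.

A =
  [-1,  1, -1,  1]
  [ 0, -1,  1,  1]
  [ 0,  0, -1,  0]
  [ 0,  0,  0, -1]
A Jordan chain for λ = -1 of length 3:
v_1 = (1, 0, 0, 0)ᵀ
v_2 = (-1, 1, 0, 0)ᵀ
v_3 = (0, 0, 1, 0)ᵀ

Let N = A − (-1)·I. We want v_3 with N^3 v_3 = 0 but N^2 v_3 ≠ 0; then v_{j-1} := N · v_j for j = 3, …, 2.

Pick v_3 = (0, 0, 1, 0)ᵀ.
Then v_2 = N · v_3 = (-1, 1, 0, 0)ᵀ.
Then v_1 = N · v_2 = (1, 0, 0, 0)ᵀ.

Sanity check: (A − (-1)·I) v_1 = (0, 0, 0, 0)ᵀ = 0. ✓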